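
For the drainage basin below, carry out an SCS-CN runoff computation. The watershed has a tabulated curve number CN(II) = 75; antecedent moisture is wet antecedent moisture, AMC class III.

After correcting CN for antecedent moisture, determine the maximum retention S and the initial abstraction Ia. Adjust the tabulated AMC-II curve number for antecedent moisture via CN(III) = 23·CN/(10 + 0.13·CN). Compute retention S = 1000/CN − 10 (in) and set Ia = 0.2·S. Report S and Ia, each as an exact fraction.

Wet (AMC III): CN(III) = 23·75/(10 + 0.13·75) = 1725/(79/4) = 6900/79 ≈ 87.342
Max retention: S = 1000/(6900/79) − 10 = 100/69 in (≈ 1.449 in)
Initial abstraction Ia = S/5 = (100/69)/5 = 20/69 ≈ 0.290 in

S = 100/69 in ≈ 1.449 in; Ia = 20/69 in ≈ 0.290 in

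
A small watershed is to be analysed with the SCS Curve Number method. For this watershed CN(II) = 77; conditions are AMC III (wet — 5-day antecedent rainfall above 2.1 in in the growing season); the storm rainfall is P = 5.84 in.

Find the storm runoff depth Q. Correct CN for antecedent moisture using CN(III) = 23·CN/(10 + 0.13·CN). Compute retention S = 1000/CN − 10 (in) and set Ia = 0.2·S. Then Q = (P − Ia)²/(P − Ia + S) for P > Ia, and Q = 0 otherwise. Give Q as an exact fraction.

Q = 57695282/12745425 in ≈ 4.527 in

Adjust CN=77 to AMC III: 23·77/(10 + 0.13·77) → 1771 ÷ (2001/100) = 7700/87 ≈ 88.506
S = 1000/(7700/87) − 10 = 100/77 in ≈ 1.299 in
Initial abstraction Ia = S/5 = (100/77)/5 = 20/77 ≈ 0.260 in
Since P=5.840 > Ia=0.260: effective rainfall P−Ia = 10742/1925 in
Q: (10742/1925)² ÷ (13242/1925) = 57695282/12745425 in (≈ 4.527 in)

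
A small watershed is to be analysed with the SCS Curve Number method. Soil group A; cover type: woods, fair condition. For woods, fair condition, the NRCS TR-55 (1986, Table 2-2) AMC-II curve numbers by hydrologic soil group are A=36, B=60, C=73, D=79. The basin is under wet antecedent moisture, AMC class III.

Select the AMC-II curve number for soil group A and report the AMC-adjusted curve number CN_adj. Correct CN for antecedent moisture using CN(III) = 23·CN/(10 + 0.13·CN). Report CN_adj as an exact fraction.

NRCS table: woods, fair condition, soil group A → CN(II) = 36
Adjust CN=36 to AMC III: 23·36/(10 + 0.13·36) → 828 ÷ (367/25) = 20700/367 ≈ 56.403

CN_adj = 20700/367 ≈ 56.403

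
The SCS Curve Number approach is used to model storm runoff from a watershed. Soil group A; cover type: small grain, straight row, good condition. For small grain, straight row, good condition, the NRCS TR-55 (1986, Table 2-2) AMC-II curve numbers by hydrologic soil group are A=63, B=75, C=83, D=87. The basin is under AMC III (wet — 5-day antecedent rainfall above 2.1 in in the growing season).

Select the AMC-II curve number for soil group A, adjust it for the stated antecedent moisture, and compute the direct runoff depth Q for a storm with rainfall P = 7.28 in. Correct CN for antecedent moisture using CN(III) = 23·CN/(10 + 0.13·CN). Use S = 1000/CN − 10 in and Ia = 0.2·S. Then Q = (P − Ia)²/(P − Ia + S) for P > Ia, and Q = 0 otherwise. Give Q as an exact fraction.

NRCS table: small grain, straight row, good condition, soil group A → CN(II) = 63
CN(III) from CN(II)=63: (23·63)/(10 + 0.13·63) = 144900/1819 ≈ 79.659
Retention S: 1000/CN − 10 with CN=79.659 → S = 3700/1449 ≈ 2.553 in
Ia = 0.2·(3700/1449) = 740/1449 in ≈ 0.511 in
Since P=7.280 > Ia=0.511: effective rainfall P−Ia = 245218/36225 in
Runoff Q = (P−Ia)²/(P−Ia+S) = (6.769)²/(6.769+2.553) = 30065933762/6116917275 ≈ 4.915 in

Q = 30065933762/6116917275 in ≈ 4.915 in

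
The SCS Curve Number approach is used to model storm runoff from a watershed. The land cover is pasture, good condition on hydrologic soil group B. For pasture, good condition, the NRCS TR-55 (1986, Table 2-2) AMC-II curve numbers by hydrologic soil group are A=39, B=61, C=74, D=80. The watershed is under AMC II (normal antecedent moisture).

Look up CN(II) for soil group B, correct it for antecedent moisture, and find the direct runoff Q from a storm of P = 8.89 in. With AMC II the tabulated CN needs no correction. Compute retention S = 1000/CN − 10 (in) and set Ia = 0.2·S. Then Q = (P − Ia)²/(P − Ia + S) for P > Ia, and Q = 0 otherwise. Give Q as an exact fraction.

Q = 2155652041/521116900 in ≈ 4.137 in

NRCS table: pasture, good condition, soil group B → CN(II) = 61
Average conditions: CN = 61 (no AMC adjustment).
Retention S: 1000/CN − 10 with CN=61.000 → S = 390/61 ≈ 6.393 in
Initial abstraction Ia = S/5 = (390/61)/5 = 78/61 ≈ 1.279 in
Excess rainfall: 8.890 − 1.279 = 7.611 in; P > Ia so Q > 0
Q: (46429/6100)² ÷ (85429/6100) = 2155652041/521116900 in (≈ 4.137 in)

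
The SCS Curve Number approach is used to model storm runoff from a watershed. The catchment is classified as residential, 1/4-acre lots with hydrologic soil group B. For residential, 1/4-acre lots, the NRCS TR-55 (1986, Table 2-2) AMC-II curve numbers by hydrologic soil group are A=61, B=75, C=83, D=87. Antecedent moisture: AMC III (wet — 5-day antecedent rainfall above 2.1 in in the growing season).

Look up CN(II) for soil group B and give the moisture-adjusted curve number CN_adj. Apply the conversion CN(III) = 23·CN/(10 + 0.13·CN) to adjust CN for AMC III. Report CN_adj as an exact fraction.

CN_adj = 6900/79 ≈ 87.342

NRCS table: residential, 1/4-acre lots, soil group B → CN(II) = 75
Adjust CN=75 to AMC III: 23·75/(10 + 0.13·75) → 1725 ÷ (79/4) = 6900/79 ≈ 87.342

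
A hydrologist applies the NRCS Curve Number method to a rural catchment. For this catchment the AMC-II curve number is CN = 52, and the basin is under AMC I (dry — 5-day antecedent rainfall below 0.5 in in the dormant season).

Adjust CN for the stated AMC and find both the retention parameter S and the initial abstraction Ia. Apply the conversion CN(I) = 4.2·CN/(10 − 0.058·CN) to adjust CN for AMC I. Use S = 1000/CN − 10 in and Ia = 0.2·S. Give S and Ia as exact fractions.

S = 2000/91 in ≈ 21.978 in; Ia = 400/91 in ≈ 4.396 in

Adjust CN=52 to AMC I: 4.2·52/(10 − 0.058·52) → (1092/5) ÷ (873/125) = 9100/291 ≈ 31.271
Max retention: S = 1000/(9100/291) − 10 = 2000/91 in (≈ 21.978 in)
Ia = 0.2·(2000/91) = 400/91 in ≈ 4.396 in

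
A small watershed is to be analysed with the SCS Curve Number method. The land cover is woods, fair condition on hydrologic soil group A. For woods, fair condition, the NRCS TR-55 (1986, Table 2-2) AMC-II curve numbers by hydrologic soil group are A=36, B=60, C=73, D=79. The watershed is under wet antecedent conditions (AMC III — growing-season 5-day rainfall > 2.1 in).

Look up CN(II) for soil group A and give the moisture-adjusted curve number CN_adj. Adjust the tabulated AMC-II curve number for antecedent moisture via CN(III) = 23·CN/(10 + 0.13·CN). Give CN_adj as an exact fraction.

CN_adj = 20700/367 ≈ 56.403

NRCS table: woods, fair condition, soil group A → CN(II) = 36
CN(III) from CN(II)=36: (23·36)/(10 + 0.13·36) = 20700/367 ≈ 56.403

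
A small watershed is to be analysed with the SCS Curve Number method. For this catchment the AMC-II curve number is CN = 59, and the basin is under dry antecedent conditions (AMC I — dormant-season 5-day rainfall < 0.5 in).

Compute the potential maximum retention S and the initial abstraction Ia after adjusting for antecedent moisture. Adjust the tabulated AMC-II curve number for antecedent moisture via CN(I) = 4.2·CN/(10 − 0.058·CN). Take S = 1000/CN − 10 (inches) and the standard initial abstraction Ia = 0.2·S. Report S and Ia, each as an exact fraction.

S = 20500/1239 in ≈ 16.546 in; Ia = 4100/1239 in ≈ 3.309 in

Adjust CN=59 to AMC I: 4.2·59/(10 − 0.058·59) → (1239/5) ÷ (3289/500) = 123900/3289 ≈ 37.671
Retention S: 1000/CN − 10 with CN=37.671 → S = 20500/1239 ≈ 16.546 in
Ia = 0.2·(20500/1239) = 4100/1239 in ≈ 3.309 in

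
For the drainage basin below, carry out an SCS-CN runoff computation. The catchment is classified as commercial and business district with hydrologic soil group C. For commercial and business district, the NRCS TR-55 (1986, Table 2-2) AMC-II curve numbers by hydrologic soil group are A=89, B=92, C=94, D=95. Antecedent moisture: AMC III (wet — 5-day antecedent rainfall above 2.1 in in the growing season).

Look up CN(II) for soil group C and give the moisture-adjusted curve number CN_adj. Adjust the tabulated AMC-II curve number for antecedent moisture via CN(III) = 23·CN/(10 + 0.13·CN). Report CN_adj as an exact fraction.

NRCS table: commercial and business district, soil group C → CN(II) = 94
Adjust CN=94 to AMC III: 23·94/(10 + 0.13·94) → 2162 ÷ (1111/50) = 108100/1111 ≈ 97.300

CN_adj = 108100/1111 ≈ 97.300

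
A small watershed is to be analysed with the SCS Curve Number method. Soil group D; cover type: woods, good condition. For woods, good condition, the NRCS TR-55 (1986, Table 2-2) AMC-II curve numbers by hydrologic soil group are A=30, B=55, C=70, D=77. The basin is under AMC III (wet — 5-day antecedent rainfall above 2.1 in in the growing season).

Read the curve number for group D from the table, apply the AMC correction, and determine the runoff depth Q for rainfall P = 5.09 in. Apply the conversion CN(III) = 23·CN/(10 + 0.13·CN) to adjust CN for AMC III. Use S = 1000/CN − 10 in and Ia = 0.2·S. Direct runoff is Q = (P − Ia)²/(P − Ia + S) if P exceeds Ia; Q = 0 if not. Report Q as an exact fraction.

Q = 1383319249/363386100 in ≈ 3.807 in

NRCS table: woods, good condition, soil group D → CN(II) = 77
Adjust CN=77 to AMC III: 23·77/(10 + 0.13·77) → 1771 ÷ (2001/100) = 7700/87 ≈ 88.506
Max retention: S = 1000/(7700/87) − 10 = 100/77 in (≈ 1.299 in)
Initial abstraction Ia = S/5 = (100/77)/5 = 20/77 ≈ 0.260 in
P − Ia = 5.090 − 0.260 = 37193/7700 ≈ 4.830 in (> 0, runoff occurs)
Q = (37193/7700)²/((37193/7700) + 100/77) = (1383319249/59290000)/(47193/7700) = 1383319249/363386100 in ≈ 3.807 in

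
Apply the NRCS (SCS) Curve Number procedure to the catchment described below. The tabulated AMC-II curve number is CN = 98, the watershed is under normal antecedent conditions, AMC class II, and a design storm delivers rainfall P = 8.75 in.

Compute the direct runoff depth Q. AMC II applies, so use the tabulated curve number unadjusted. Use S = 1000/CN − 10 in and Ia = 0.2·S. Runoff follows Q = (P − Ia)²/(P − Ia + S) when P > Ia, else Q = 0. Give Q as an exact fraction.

CN(II) = 98; AMC II needs no correction.
S = 1000/98 − 10 = 10/49 in ≈ 0.204 in
Ia = 0.2S: 0.2·0.204 = 0.041 in (exactly 2/49)
Excess rainfall: 8.750 − 0.041 = 8.709 in; P > Ia so Q > 0
Q: (1707/196)² ÷ (1747/196) = 2913849/342412 in (≈ 8.510 in)

Q = 2913849/342412 in ≈ 8.510 in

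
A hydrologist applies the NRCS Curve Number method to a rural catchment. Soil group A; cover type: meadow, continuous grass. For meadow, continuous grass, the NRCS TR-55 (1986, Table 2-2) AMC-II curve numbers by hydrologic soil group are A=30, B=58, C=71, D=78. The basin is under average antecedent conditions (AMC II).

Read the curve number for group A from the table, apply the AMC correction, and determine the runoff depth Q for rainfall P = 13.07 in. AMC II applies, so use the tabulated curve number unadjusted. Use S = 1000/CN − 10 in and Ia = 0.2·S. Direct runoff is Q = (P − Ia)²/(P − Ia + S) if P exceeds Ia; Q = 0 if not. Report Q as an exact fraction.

NRCS table: meadow, continuous grass, soil group A → CN(II) = 30
Average conditions: CN = 30 (no AMC adjustment).
Max retention: S = 1000/30 − 10 = 70/3 in (≈ 23.333 in)
Ia = 0.2·(70/3) = 14/3 in ≈ 4.667 in
P − Ia = 13.070 − 4.667 = 2521/300 ≈ 8.403 in (> 0, runoff occurs)
Q = (2521/300)²/((2521/300) + 70/3) = (6355441/90000)/(9521/300) = 6355441/2856300 in ≈ 2.225 in

Q = 6355441/2856300 in ≈ 2.225 in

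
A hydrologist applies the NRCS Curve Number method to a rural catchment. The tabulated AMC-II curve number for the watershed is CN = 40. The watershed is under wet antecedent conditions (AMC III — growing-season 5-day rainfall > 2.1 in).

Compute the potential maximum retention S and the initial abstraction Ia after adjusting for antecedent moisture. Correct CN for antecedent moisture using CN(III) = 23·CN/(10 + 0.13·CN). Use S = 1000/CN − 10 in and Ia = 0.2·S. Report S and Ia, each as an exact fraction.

CN(III) from CN(II)=40: (23·40)/(10 + 0.13·40) = 1150/19 ≈ 60.526
S = 1000/(1150/19) − 10 = 150/23 in ≈ 6.522 in
Initial abstraction Ia = S/5 = (150/23)/5 = 30/23 ≈ 1.304 in

S = 150/23 in ≈ 6.522 in; Ia = 30/23 in ≈ 1.304 in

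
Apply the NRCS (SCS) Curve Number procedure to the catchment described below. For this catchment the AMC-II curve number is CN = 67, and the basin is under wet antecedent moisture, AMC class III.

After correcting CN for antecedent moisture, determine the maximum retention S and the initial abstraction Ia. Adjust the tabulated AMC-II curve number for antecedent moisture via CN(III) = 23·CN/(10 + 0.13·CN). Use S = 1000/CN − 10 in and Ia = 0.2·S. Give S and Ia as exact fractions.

CN(III) from CN(II)=67: (23·67)/(10 + 0.13·67) = 154100/1871 ≈ 82.362
S = 1000/(154100/1871) − 10 = 3300/1541 in ≈ 2.141 in
Initial abstraction Ia = S/5 = (3300/1541)/5 = 660/1541 ≈ 0.428 in

S = 3300/1541 in ≈ 2.141 in; Ia = 660/1541 in ≈ 0.428 in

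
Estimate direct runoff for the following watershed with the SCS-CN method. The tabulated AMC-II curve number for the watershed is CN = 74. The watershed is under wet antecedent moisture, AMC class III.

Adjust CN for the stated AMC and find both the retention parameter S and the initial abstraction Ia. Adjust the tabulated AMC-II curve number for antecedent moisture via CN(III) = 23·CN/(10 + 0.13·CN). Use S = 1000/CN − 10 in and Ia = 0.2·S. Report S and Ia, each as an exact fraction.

CN(III) from CN(II)=74: (23·74)/(10 + 0.13·74) = 85100/981 ≈ 86.748
S = 1000/(85100/981) − 10 = 1300/851 in ≈ 1.528 in
Ia = 0.2S: 0.2·1.528 = 0.306 in (exactly 260/851)

S = 1300/851 in ≈ 1.528 in; Ia = 260/851 in ≈ 0.306 in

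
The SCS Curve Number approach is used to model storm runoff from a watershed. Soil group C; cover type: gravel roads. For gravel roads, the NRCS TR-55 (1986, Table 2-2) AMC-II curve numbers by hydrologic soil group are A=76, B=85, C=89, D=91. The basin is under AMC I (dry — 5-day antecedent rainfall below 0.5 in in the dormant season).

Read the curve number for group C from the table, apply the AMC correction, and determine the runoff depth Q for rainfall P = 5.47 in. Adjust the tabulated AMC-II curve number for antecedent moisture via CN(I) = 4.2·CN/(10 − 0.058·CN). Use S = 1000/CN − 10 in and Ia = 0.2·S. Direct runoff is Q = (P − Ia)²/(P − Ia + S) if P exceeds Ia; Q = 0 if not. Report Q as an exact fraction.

NRCS table: gravel roads, soil group C → CN(II) = 89
CN(I) from CN(II)=89: (4.2·89)/(10 − 0.058·89) = 186900/2419 ≈ 77.263
Max retention: S = 1000/(186900/2419) − 10 = 5500/1869 in (≈ 2.943 in)
Initial abstraction Ia = S/5 = (5500/1869)/5 = 1100/1869 ≈ 0.589 in
Since P=5.470 > Ia=0.589: effective rainfall P−Ia = 912343/186900 in
Q = (912343/186900)²/((912343/186900) + 5500/1869) = (832369749649/34931610000)/(1462343/186900) = 832369749649/273311906700 in ≈ 3.045 in

Q = 832369749649/273311906700 in ≈ 3.045 in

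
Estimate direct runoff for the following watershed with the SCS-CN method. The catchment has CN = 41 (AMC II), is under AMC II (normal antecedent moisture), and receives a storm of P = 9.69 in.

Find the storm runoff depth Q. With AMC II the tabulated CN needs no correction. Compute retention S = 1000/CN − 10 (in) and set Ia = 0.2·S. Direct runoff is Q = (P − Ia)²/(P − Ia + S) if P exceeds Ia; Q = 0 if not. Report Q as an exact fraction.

Q = 780029041/356408900 in ≈ 2.189 in

CN(II) = 41; AMC II needs no correction.
Max retention: S = 1000/41 − 10 = 590/41 in (≈ 14.390 in)
Initial abstraction Ia = S/5 = (590/41)/5 = 118/41 ≈ 2.878 in
Since P=9.690 > Ia=2.878: effective rainfall P−Ia = 27929/4100 in
Runoff Q = (P−Ia)²/(P−Ia+S) = (6.812)²/(6.812+14.390) = 780029041/356408900 ≈ 2.189 in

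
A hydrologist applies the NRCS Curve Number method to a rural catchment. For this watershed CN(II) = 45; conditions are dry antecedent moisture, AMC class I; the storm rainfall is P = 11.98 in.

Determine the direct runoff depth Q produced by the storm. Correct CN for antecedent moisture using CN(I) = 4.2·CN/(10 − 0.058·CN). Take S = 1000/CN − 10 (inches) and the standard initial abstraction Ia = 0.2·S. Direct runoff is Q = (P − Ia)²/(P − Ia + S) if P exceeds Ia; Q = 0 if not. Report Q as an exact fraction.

CN(I) from CN(II)=45: (4.2·45)/(10 − 0.058·45) = 18900/739 ≈ 25.575
S = 1000/(18900/739) − 10 = 5500/189 in ≈ 29.101 in
Initial abstraction Ia = S/5 = (5500/189)/5 = 1100/189 ≈ 5.820 in
Since P=11.980 > Ia=5.820: effective rainfall P−Ia = 58211/9450 in
Runoff Q = (P−Ia)²/(P−Ia+S) = (6.160)²/(6.160+29.101) = 3388520521/3148843950 ≈ 1.076 in

Q = 3388520521/3148843950 in ≈ 1.076 in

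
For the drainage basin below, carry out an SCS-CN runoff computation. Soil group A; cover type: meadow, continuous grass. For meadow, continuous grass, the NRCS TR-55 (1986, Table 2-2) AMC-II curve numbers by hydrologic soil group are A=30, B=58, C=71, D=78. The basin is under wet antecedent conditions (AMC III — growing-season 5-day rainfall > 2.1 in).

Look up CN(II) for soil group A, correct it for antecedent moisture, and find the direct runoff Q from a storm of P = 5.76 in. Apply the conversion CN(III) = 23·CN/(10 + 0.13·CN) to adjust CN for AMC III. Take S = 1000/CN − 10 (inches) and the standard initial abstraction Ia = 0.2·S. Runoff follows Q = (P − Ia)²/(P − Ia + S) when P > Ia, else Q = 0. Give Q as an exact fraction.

Q = 2588881/2580600 in ≈ 1.003 in

NRCS table: meadow, continuous grass, soil group A → CN(II) = 30
Adjust CN=30 to AMC III: 23·30/(10 + 0.13·30) → 690 ÷ (139/10) = 6900/139 ≈ 49.640
S = 1000/(6900/139) − 10 = 700/69 in ≈ 10.145 in
Ia = 0.2·(700/69) = 140/69 in ≈ 2.029 in
Excess rainfall: 5.760 − 2.029 = 3.731 in; P > Ia so Q > 0
Q: (6436/1725)² ÷ (23936/1725) = 2588881/2580600 in (≈ 1.003 in)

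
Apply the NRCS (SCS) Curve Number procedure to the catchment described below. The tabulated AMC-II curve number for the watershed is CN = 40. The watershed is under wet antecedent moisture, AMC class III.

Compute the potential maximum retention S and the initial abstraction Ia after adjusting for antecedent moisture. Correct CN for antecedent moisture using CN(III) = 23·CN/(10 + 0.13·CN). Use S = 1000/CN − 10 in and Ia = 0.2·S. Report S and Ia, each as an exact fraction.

S = 150/23 in ≈ 6.522 in; Ia = 30/23 in ≈ 1.304 in

Wet (AMC III): CN(III) = 23·40/(10 + 0.13·40) = 920/(76/5) = 1150/19 ≈ 60.526
Retention S: 1000/CN − 10 with CN=60.526 → S = 150/23 ≈ 6.522 in
Ia = 0.2·(150/23) = 30/23 in ≈ 1.304 in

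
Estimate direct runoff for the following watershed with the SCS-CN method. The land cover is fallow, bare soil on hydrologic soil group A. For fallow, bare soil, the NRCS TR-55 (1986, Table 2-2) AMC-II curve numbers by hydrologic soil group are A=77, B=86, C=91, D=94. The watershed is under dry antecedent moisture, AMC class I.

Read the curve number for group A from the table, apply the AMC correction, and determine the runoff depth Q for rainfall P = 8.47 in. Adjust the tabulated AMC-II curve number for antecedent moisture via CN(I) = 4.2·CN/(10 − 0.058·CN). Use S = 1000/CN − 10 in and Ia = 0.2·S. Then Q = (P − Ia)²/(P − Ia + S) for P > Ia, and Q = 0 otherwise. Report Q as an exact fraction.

NRCS table: fallow, bare soil, soil group A → CN(II) = 77
Dry (AMC I): CN(I) = 4.2·77/(10 − 0.058·77) = (1617/5)/(2767/500) = 161700/2767 ≈ 58.439
S = 1000/(161700/2767) − 10 = 11500/1617 in ≈ 7.112 in
Initial abstraction Ia = S/5 = (11500/1617)/5 = 2300/1617 ≈ 1.422 in
Since P=8.470 > Ia=1.422: effective rainfall P−Ia = 1139599/161700 in
Q = (1139599/161700)²/((1139599/161700) + 11500/1617) = (1298685880801/26146890000)/(2289599/161700) = 1298685880801/370228158300 in ≈ 3.508 in

Q = 1298685880801/370228158300 in ≈ 3.508 in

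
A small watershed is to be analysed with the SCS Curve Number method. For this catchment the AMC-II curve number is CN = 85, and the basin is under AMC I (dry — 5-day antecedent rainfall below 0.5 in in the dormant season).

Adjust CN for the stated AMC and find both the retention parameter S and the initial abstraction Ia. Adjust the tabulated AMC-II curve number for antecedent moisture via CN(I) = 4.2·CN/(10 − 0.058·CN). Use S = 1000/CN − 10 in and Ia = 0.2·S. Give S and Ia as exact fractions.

CN(I) from CN(II)=85: (4.2·85)/(10 − 0.058·85) = 11900/169 ≈ 70.414
S = 1000/(11900/169) − 10 = 500/119 in ≈ 4.202 in
Ia = 0.2S: 0.2·4.202 = 0.840 in (exactly 100/119)

S = 500/119 in ≈ 4.202 in; Ia = 100/119 in ≈ 0.840 in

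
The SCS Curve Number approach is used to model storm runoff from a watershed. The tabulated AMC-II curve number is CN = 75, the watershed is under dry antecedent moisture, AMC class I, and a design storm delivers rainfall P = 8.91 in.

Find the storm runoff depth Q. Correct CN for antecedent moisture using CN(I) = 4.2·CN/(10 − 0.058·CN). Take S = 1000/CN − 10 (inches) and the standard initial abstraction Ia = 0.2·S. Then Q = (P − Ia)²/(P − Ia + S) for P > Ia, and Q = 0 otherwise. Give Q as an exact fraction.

Q = 2128253689/605637900 in ≈ 3.514 in

CN(I) from CN(II)=75: (4.2·75)/(10 − 0.058·75) = 6300/113 ≈ 55.752
S = 1000/(6300/113) − 10 = 500/63 in ≈ 7.937 in
Initial abstraction Ia = S/5 = (500/63)/5 = 100/63 ≈ 1.587 in
Since P=8.910 > Ia=1.587: effective rainfall P−Ia = 46133/6300 in
Q = (46133/6300)²/((46133/6300) + 500/63) = (2128253689/39690000)/(96133/6300) = 2128253689/605637900 in ≈ 3.514 in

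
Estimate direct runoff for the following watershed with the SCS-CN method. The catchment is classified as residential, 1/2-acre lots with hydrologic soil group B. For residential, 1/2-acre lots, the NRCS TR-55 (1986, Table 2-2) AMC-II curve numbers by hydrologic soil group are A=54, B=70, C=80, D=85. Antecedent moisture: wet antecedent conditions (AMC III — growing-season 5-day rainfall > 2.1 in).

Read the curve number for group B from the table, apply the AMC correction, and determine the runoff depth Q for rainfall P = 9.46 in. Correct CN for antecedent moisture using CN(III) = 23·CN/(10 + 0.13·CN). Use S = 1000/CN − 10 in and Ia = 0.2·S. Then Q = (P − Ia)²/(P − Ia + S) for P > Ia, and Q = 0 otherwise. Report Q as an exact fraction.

Q = 5351361409/709631650 in ≈ 7.541 in

NRCS table: residential, 1/2-acre lots, soil group B → CN(II) = 70
Adjust CN=70 to AMC III: 23·70/(10 + 0.13·70) → 1610 ÷ (191/10) = 16100/191 ≈ 84.293
Max retention: S = 1000/(16100/191) − 10 = 300/161 in (≈ 1.863 in)
Initial abstraction Ia = S/5 = (300/161)/5 = 60/161 ≈ 0.373 in
Excess rainfall: 9.460 − 0.373 = 9.087 in; P > Ia so Q > 0
Q: (73153/8050)² ÷ (88153/8050) = 5351361409/709631650 in (≈ 7.541 in)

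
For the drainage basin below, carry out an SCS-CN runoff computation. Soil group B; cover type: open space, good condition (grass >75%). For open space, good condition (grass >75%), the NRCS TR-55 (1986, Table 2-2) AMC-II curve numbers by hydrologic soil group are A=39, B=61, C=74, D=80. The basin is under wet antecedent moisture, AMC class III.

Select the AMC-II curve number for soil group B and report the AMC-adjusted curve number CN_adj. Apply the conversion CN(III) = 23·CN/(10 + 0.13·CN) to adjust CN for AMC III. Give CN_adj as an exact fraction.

NRCS table: open space, good condition (grass >75%), soil group B → CN(II) = 61
Wet (AMC III): CN(III) = 23·61/(10 + 0.13·61) = 1403/(1793/100) = 140300/1793 ≈ 78.249

CN_adj = 140300/1793 ≈ 78.249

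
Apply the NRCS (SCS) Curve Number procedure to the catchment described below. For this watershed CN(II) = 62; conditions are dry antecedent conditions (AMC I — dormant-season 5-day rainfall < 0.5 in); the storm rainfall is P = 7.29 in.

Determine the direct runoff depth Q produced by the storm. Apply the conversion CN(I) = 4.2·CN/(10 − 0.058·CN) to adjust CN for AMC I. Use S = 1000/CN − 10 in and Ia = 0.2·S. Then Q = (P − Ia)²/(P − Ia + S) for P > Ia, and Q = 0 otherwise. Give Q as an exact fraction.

Q = 80985207241/80371092900 in ≈ 1.008 in

Adjust CN=62 to AMC I: 4.2·62/(10 − 0.058·62) → (1302/5) ÷ (1601/250) = 65100/1601 ≈ 40.662
S = 1000/(65100/1601) − 10 = 9500/651 in ≈ 14.593 in
Initial abstraction Ia = S/5 = (9500/651)/5 = 1900/651 ≈ 2.919 in
P − Ia = 7.290 − 2.919 = 284579/65100 ≈ 4.371 in (> 0, runoff occurs)
Q: (284579/65100)² ÷ (1234579/65100) = 80985207241/80371092900 in (≈ 1.008 in)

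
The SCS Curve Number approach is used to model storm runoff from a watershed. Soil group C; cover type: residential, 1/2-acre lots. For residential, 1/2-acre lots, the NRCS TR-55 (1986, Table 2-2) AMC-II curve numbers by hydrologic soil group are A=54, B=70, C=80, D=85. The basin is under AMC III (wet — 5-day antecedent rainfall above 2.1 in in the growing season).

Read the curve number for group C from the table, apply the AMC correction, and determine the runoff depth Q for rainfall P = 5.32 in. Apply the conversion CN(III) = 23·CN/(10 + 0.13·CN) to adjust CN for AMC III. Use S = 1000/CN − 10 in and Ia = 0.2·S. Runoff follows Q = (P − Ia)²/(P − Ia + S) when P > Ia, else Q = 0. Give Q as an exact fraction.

Q = 8608356/2046425 in ≈ 4.207 in

NRCS table: residential, 1/2-acre lots, soil group C → CN(II) = 80
Wet (AMC III): CN(III) = 23·80/(10 + 0.13·80) = 1840/(102/5) = 4600/51 ≈ 90.196
Max retention: S = 1000/(4600/51) − 10 = 25/23 in (≈ 1.087 in)
Ia = 0.2S: 0.2·1.087 = 0.217 in (exactly 5/23)
P − Ia = 5.320 − 0.217 = 2934/575 ≈ 5.103 in (> 0, runoff occurs)
Q = (2934/575)²/((2934/575) + 25/23) = (8608356/330625)/(3559/575) = 8608356/2046425 in ≈ 4.207 in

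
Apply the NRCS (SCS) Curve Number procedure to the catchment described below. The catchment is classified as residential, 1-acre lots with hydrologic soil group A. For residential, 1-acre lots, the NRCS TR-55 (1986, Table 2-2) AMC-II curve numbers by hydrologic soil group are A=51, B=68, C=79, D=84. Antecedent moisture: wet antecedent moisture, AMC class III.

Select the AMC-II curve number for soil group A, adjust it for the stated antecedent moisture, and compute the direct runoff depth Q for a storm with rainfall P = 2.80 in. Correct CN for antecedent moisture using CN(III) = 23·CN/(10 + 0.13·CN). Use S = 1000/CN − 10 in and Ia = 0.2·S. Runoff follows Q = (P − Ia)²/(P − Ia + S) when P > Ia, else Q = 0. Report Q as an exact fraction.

Q = 9482606/15090645 in ≈ 0.628 in

NRCS table: residential, 1-acre lots, soil group A → CN(II) = 51
Adjust CN=51 to AMC III: 23·51/(10 + 0.13·51) → 1173 ÷ (1663/100) = 117300/1663 ≈ 70.535
S = 1000/(117300/1663) − 10 = 4900/1173 in ≈ 4.177 in
Ia = 0.2·(4900/1173) = 980/1173 in ≈ 0.835 in
P − Ia = 2.800 − 0.835 = 11522/5865 ≈ 1.965 in (> 0, runoff occurs)
Runoff Q = (P−Ia)²/(P−Ia+S) = (1.965)²/(1.965+4.177) = 9482606/15090645 ≈ 0.628 in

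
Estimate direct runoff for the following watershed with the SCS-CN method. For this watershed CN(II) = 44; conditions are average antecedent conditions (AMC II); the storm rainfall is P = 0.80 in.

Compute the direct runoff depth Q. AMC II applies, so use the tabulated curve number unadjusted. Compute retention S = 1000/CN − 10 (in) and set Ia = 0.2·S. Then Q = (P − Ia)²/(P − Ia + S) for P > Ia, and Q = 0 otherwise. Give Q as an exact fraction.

Q = 0 in ≈ 0.000 in

CN(II) = 44; AMC II needs no correction.
Retention S: 1000/CN − 10 with CN=44.000 → S = 140/11 ≈ 12.727 in
Ia = 0.2·(140/11) = 28/11 in ≈ 2.545 in
P = 0.800 ≤ Ia = 2.545 in: entire storm abstracted, Q = 0.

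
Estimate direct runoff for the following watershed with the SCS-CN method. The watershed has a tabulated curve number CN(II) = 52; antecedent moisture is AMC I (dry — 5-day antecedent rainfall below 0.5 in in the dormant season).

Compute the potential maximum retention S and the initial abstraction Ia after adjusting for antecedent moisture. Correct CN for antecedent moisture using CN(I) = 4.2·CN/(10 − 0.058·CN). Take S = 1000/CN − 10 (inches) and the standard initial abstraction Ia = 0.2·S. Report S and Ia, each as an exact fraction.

Adjust CN=52 to AMC I: 4.2·52/(10 − 0.058·52) → (1092/5) ÷ (873/125) = 9100/291 ≈ 31.271
Max retention: S = 1000/(9100/291) − 10 = 2000/91 in (≈ 21.978 in)
Ia = 0.2S: 0.2·21.978 = 4.396 in (exactly 400/91)

S = 2000/91 in ≈ 21.978 in; Ia = 400/91 in ≈ 4.396 in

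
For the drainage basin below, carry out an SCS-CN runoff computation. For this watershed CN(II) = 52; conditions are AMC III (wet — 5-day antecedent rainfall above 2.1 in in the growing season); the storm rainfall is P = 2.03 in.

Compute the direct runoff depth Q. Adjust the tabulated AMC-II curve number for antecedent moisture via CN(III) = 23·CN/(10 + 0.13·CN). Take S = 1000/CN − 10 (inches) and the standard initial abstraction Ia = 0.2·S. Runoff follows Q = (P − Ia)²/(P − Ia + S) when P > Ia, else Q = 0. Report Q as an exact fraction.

Q = 1346669809/4685240300 in ≈ 0.287 in

CN(III) from CN(II)=52: (23·52)/(10 + 0.13·52) = 29900/419 ≈ 71.360
Max retention: S = 1000/(29900/419) − 10 = 1200/299 in (≈ 4.013 in)
Ia = 0.2S: 0.2·4.013 = 0.803 in (exactly 240/299)
Excess rainfall: 2.030 − 0.803 = 1.227 in; P > Ia so Q > 0
Q: (36697/29900)² ÷ (156697/29900) = 1346669809/4685240300 in (≈ 0.287 in)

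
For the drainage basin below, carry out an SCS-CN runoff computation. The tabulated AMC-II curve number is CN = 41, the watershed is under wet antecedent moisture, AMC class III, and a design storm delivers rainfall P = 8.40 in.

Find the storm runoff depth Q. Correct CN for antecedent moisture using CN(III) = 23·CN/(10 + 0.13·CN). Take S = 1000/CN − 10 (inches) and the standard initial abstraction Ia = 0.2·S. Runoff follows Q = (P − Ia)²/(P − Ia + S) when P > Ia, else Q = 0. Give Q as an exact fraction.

Adjust CN=41 to AMC III: 23·41/(10 + 0.13·41) → 943 ÷ (1533/100) = 94300/1533 ≈ 61.513
Retention S: 1000/CN − 10 with CN=61.513 → S = 5900/943 ≈ 6.257 in
Initial abstraction Ia = S/5 = (5900/943)/5 = 1180/943 ≈ 1.251 in
Since P=8.400 > Ia=1.251: effective rainfall P−Ia = 33706/4715 in
Runoff Q = (P−Ia)²/(P−Ia+S) = (7.149)²/(7.149+6.257) = 568047218/149008145 ≈ 3.812 in

Q = 568047218/149008145 in ≈ 3.812 in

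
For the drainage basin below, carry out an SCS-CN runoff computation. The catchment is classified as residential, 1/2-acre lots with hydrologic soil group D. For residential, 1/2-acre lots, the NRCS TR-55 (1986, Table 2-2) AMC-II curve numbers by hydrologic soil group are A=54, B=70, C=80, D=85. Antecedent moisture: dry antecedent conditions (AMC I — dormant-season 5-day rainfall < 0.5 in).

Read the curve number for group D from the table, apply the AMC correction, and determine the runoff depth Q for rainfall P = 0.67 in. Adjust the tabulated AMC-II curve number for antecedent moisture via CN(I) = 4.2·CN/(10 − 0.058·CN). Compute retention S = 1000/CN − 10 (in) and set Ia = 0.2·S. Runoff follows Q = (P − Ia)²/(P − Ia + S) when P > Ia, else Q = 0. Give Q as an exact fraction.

Q = 0 in ≈ 0.000 in

NRCS table: residential, 1/2-acre lots, soil group D → CN(II) = 85
Adjust CN=85 to AMC I: 4.2·85/(10 − 0.058·85) → 357 ÷ (507/100) = 11900/169 ≈ 70.414
S = 1000/(11900/169) − 10 = 500/119 in ≈ 4.202 in
Ia = 0.2S: 0.2·4.202 = 0.840 in (exactly 100/119)
P = 0.670 ≤ Ia = 0.840 in: entire storm abstracted, Q = 0.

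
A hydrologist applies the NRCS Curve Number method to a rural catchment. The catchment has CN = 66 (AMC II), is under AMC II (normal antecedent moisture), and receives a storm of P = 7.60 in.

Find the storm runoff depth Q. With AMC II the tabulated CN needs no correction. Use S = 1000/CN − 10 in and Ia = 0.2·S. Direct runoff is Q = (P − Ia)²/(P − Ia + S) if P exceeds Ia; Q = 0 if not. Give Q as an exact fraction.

CN(II) = 66; AMC II needs no correction.
Retention S: 1000/CN − 10 with CN=66.000 → S = 170/33 ≈ 5.152 in
Ia = 0.2·(170/33) = 34/33 in ≈ 1.030 in
Excess rainfall: 7.600 − 1.030 = 6.570 in; P > Ia so Q > 0
Q = (1084/165)²/((1084/165) + 170/33) = (1175056/27225)/(1934/165) = 587528/159555 in ≈ 3.682 in

Q = 587528/159555 in ≈ 3.682 in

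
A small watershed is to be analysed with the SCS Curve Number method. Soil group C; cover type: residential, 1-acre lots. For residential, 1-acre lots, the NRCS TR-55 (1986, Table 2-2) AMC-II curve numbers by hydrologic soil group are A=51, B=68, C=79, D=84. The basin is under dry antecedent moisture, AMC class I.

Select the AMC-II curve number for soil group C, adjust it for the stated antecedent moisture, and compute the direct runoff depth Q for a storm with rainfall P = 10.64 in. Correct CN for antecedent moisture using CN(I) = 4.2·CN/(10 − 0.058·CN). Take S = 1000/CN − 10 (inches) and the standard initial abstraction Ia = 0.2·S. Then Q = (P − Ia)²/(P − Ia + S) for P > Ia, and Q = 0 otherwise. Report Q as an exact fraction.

Q = 171384098/30626325 in ≈ 5.596 in

NRCS table: residential, 1-acre lots, soil group C → CN(II) = 79
Adjust CN=79 to AMC I: 4.2·79/(10 − 0.058·79) → (1659/5) ÷ (2709/500) = 7900/129 ≈ 61.240
S = 1000/(7900/129) − 10 = 500/79 in ≈ 6.329 in
Ia = 0.2·(500/79) = 100/79 in ≈ 1.266 in
Excess rainfall: 10.640 − 1.266 = 9.374 in; P > Ia so Q > 0
Runoff Q = (P−Ia)²/(P−Ia+S) = (9.374)²/(9.374+6.329) = 171384098/30626325 ≈ 5.596 in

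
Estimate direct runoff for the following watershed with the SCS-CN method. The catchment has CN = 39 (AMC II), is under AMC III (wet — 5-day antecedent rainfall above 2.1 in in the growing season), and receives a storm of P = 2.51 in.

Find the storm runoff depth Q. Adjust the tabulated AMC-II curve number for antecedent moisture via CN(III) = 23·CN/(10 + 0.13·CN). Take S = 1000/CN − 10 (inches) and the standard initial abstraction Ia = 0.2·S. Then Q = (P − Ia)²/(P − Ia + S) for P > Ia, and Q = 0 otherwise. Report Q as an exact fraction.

CN(III) from CN(II)=39: (23·39)/(10 + 0.13·39) = 89700/1507 ≈ 59.522
S = 1000/(89700/1507) − 10 = 6100/897 in ≈ 6.800 in
Ia = 0.2S: 0.2·6.800 = 1.360 in (exactly 1220/897)
P − Ia = 2.510 − 1.360 = 103147/89700 ≈ 1.150 in (> 0, runoff occurs)
Q = (103147/89700)²/((103147/89700) + 6100/897) = (10639303609/8046090000)/(713147/89700) = 10639303609/63969285900 in ≈ 0.166 in

Q = 10639303609/63969285900 in ≈ 0.166 in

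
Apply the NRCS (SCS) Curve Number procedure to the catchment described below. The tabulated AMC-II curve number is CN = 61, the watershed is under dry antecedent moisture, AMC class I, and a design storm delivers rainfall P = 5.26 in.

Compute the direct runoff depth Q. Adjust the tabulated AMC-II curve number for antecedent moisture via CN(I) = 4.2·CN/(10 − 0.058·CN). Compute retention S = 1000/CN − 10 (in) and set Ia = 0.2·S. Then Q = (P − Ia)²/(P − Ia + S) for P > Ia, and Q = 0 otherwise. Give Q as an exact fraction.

Q = 2237384601/7948626350 in ≈ 0.281 in

Adjust CN=61 to AMC I: 4.2·61/(10 − 0.058·61) → (1281/5) ÷ (3231/500) = 42700/1077 ≈ 39.647
Retention S: 1000/CN − 10 with CN=39.647 → S = 6500/427 ≈ 15.222 in
Ia = 0.2S: 0.2·15.222 = 3.044 in (exactly 1300/427)
Excess rainfall: 5.260 − 3.044 = 2.216 in; P > Ia so Q > 0
Runoff Q = (P−Ia)²/(P−Ia+S) = (2.216)²/(2.216+15.222) = 2237384601/7948626350 ≈ 0.281 in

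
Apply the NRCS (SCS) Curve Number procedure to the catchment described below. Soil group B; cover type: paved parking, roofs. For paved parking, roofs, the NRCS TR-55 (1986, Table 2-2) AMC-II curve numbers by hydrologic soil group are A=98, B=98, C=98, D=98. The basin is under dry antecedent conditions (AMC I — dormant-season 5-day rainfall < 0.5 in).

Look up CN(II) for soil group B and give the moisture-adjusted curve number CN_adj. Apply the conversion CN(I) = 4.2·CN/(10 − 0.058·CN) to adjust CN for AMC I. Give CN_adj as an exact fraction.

CN_adj = 102900/1079 ≈ 95.366

NRCS table: paved parking, roofs, soil group B → CN(II) = 98
CN(I) from CN(II)=98: (4.2·98)/(10 − 0.058·98) = 102900/1079 ≈ 95.366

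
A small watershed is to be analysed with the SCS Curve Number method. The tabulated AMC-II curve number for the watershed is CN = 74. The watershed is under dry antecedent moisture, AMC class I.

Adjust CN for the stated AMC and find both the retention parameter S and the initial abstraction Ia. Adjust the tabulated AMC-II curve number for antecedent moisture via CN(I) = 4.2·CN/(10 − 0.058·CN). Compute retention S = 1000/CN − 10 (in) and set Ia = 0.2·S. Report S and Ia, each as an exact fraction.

CN(I) from CN(II)=74: (4.2·74)/(10 − 0.058·74) = 77700/1427 ≈ 54.450
Max retention: S = 1000/(77700/1427) − 10 = 6500/777 in (≈ 8.366 in)
Ia = 0.2S: 0.2·8.366 = 1.673 in (exactly 1300/777)

S = 6500/777 in ≈ 8.366 in; Ia = 1300/777 in ≈ 1.673 in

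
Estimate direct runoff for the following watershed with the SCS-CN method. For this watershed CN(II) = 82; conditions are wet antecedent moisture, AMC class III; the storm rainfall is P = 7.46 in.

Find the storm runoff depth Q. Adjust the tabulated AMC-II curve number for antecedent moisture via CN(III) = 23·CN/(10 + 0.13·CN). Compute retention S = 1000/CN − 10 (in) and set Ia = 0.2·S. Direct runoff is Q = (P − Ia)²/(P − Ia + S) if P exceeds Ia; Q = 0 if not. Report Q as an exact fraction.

Adjust CN=82 to AMC III: 23·82/(10 + 0.13·82) → 1886 ÷ (1033/50) = 94300/1033 ≈ 91.288
S = 1000/(94300/1033) − 10 = 900/943 in ≈ 0.954 in
Initial abstraction Ia = S/5 = (900/943)/5 = 180/943 ≈ 0.191 in
Excess rainfall: 7.460 − 0.191 = 7.269 in; P > Ia so Q > 0
Q: (342739/47150)² ÷ (387739/47150) = 117470022121/18281893850 in (≈ 6.425 in)

Q = 117470022121/18281893850 in ≈ 6.425 in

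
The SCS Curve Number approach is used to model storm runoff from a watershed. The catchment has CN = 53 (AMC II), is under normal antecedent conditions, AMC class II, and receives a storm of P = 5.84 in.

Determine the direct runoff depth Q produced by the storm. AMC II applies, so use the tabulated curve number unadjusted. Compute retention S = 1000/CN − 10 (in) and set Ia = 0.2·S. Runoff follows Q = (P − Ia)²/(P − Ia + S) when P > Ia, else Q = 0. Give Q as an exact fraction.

Q = 14515272/11353925 in ≈ 1.278 in

CN(II) = 53; AMC II needs no correction.
Max retention: S = 1000/53 − 10 = 470/53 in (≈ 8.868 in)
Initial abstraction Ia = S/5 = (470/53)/5 = 94/53 ≈ 1.774 in
P − Ia = 5.840 − 1.774 = 5388/1325 ≈ 4.066 in (> 0, runoff occurs)
Q: (5388/1325)² ÷ (17138/1325) = 14515272/11353925 in (≈ 1.278 in)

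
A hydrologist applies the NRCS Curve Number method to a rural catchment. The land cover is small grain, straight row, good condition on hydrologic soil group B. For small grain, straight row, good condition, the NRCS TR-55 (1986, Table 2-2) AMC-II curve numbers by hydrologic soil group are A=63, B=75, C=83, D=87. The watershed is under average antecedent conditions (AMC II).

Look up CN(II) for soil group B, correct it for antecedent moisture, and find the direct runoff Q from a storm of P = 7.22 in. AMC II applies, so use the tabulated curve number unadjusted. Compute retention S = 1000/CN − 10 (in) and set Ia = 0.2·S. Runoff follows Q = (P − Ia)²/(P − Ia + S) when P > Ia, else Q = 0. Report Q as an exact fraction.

NRCS table: small grain, straight row, good condition, soil group B → CN(II) = 75
AMC II — tabulated CN = 75 applies directly.
S = 1000/75 − 10 = 10/3 in ≈ 3.333 in
Initial abstraction Ia = S/5 = (10/3)/5 = 2/3 ≈ 0.667 in
P − Ia = 7.220 − 0.667 = 983/150 ≈ 6.553 in (> 0, runoff occurs)
Q: (983/150)² ÷ (1483/150) = 966289/222450 in (≈ 4.344 in)

Q = 966289/222450 in ≈ 4.344 in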